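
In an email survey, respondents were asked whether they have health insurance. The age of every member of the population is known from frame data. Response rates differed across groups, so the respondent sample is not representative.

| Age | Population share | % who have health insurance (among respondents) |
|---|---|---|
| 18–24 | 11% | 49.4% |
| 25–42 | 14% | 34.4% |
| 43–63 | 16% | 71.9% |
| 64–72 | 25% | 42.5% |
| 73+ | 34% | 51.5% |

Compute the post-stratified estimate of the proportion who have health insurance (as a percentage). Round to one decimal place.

Weight each group's respondent value by its population share:
  18–24: 0.11 × 49.4 = 5.434
  25–42: 0.14 × 34.4 = 4.816
  43–63: 0.16 × 71.9 = 11.504
  64–72: 0.25 × 42.5 = 10.625
  73+: 0.34 × 51.5 = 17.51
Post-stratified estimate = 49.889 → 49.9%.

49.9%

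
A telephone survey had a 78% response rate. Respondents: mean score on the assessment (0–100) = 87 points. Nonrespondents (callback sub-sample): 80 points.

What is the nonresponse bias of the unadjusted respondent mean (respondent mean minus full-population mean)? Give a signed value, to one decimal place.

Nonresponse fraction = 1 − 0.78 = 0.22.
Bias = (nonresponse fraction) × (respondent mean − nonrespondent mean)
     = 0.22 × (87 − 80) = 0.22 × 7 = 1.54.

+1.5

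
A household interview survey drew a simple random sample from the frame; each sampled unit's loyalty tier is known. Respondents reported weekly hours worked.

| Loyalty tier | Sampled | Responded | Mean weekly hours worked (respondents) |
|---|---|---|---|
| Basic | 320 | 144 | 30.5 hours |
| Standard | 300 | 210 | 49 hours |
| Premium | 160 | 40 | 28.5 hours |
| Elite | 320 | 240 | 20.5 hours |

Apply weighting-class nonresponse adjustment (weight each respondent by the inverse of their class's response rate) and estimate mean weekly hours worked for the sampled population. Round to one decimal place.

32.3

Response rates by class: Basic 144/320 = 45%, Standard 210/300 = 70%, Premium 40/160 = 25%, Elite 240/320 = 75%.
Inverse-response-rate weighting restores each class to its sampled count, so class totals weight by n_sampled:
  Basic: 320 × 30.5 = 9760
  Standard: 300 × 49 = 14,700
  Premium: 160 × 28.5 = 4560
  Elite: 320 × 20.5 = 6560
Adjusted estimate = 35,580 / 1,100 = 32.3455 → 32.3.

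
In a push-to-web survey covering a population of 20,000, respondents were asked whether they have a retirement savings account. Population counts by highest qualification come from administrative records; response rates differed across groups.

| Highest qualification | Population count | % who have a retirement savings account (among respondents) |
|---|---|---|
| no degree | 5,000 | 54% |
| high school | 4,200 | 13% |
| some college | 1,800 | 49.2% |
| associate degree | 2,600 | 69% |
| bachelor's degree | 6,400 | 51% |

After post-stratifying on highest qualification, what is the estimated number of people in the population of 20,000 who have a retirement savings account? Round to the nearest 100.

Estimated count per cell = population count × respondent percentage:
  no degree: 5,000 × 54% = 2700
  high school: 4,200 × 13% = 546
  some college: 1,800 × 49.2% = 885.6
  associate degree: 2,600 × 69% = 1794
  bachelor's degree: 6,400 × 51% = 3264
Estimated total = 9189.6 → 9,200.

9,200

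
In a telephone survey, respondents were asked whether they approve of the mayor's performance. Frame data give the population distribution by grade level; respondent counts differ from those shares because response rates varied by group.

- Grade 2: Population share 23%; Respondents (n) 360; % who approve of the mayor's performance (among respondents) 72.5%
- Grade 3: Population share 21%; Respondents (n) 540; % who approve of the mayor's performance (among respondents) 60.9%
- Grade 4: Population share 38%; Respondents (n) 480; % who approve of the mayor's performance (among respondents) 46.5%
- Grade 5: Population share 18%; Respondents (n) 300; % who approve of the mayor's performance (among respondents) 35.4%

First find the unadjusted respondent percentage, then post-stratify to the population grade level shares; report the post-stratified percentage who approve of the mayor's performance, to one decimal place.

53.5%

Without adjustment, the pooled respondent share is:
  (360/1680)×72.5 + (540/1680)×60.9 + (480/1680)×46.5 + (300/1680)×35.4 = 54.7179%
Post-stratified estimate weights by population shares:
  0.23×72.5 + 0.21×60.9 + 0.38×46.5 + 0.18×35.4 = 53.506%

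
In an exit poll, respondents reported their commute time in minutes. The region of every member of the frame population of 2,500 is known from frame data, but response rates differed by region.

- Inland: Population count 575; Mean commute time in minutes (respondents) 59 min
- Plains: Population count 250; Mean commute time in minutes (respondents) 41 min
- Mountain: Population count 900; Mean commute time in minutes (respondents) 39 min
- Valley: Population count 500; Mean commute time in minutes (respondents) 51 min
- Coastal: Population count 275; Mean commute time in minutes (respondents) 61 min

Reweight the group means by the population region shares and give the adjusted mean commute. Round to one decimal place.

48.6

Weight each group's respondent value by its population share:
  Inland: (575/2,500) × 59 = 13.57
  Plains: (250/2,500) × 41 = 4.1
  Mountain: (900/2,500) × 39 = 14.04
  Valley: (500/2,500) × 51 = 10.2
  Coastal: (275/2,500) × 61 = 6.71
Post-stratified estimate = 48.62 → 48.6.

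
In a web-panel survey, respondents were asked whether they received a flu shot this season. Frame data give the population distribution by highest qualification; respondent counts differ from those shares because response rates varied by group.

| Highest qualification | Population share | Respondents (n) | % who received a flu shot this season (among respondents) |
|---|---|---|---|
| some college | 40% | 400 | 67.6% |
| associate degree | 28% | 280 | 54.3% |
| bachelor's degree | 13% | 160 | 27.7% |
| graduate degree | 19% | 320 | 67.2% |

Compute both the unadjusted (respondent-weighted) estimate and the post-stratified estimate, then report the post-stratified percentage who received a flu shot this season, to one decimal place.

58.6%

Without adjustment, the pooled respondent share is:
  (400/1160)×67.6 + (280/1160)×54.3 + (160/1160)×27.7 + (320/1160)×67.2 = 58.7759%
Reweighting by population highest qualification shares:
  0.4×67.6 + 0.28×54.3 + 0.13×27.7 + 0.19×67.2 = 58.613%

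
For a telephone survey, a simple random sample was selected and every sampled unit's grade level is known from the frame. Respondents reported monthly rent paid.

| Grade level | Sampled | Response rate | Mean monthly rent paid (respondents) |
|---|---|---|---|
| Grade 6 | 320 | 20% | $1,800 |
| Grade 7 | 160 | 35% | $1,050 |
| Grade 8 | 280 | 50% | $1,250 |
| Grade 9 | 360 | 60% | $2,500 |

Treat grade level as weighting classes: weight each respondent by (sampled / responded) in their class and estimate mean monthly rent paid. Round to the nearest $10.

$1,780

Weighting each respondent by the inverse class response rate inflates each class back to its sampled size, so the class weight is n_sampled:
  Grade 6: 320 × 1800 = 576,000
  Grade 7: 160 × 1050 = 168,000
  Grade 8: 280 × 1250 = 350,000
  Grade 9: 360 × 2500 = 900,000
Adjusted estimate = 1,994,000 / 1,120 = 1780.36 → $1,780.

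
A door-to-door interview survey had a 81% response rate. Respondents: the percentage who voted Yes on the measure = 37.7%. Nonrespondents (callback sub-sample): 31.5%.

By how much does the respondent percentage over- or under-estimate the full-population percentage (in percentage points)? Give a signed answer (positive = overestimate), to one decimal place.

Nonresponse fraction = 1 − 0.81 = 0.19.
Bias = (nonresponse fraction) × (respondent percentage − nonrespondent percentage)
     = 0.19 × (37.7 − 31.5) = 0.19 × 6.2 = 1.178.

+1.2 percentage points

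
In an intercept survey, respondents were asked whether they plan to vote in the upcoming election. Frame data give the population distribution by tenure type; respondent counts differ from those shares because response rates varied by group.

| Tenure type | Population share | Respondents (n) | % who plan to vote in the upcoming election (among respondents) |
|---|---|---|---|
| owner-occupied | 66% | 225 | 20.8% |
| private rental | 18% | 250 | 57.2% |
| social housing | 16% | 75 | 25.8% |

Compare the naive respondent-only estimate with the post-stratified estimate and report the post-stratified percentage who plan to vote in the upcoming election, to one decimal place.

Without adjustment, the pooled respondent share is:
  (225/550)×20.8 + (250/550)×57.2 + (75/550)×25.8 = 38.0273%
Post-stratified estimate weights by population shares:
  0.66×20.8 + 0.18×57.2 + 0.16×25.8 = 28.152%

28.2%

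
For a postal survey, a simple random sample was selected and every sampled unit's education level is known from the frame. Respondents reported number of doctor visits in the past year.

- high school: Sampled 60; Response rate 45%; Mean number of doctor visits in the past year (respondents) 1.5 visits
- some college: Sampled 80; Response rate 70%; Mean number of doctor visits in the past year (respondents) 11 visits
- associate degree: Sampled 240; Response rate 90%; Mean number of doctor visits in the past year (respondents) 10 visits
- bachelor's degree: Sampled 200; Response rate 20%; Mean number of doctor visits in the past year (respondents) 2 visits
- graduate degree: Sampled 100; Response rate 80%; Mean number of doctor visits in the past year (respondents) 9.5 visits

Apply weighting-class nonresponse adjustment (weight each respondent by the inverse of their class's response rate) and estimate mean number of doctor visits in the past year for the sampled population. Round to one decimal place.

Inverse-response-rate weighting restores each class to its sampled count, so class totals weight by n_sampled:
  high school: 60 × 1.5 = 90
  some college: 80 × 11 = 880
  associate degree: 240 × 10 = 2400
  bachelor's degree: 200 × 2 = 400
  graduate degree: 100 × 9.5 = 950
Adjusted estimate = 4720 / 680 = 6.94118 → 6.9.

6.9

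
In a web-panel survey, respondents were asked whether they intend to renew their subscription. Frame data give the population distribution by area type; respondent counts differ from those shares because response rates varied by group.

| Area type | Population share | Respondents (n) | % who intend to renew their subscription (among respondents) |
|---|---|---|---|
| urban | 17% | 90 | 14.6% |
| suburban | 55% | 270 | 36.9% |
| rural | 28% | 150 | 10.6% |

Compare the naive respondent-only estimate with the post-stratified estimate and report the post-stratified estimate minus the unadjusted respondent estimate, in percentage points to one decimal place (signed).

+0.5 percentage points

Unadjusted (pooled respondent) estimate weights by respondent counts:
  (90/510)×14.6 + (270/510)×36.9 + (150/510)×10.6 = 25.2294%
Post-stratified estimate weights by population shares:
  0.17×14.6 + 0.55×36.9 + 0.28×10.6 = 25.745%
Difference = 25.745 − 25.2294 = 0.5156 pp.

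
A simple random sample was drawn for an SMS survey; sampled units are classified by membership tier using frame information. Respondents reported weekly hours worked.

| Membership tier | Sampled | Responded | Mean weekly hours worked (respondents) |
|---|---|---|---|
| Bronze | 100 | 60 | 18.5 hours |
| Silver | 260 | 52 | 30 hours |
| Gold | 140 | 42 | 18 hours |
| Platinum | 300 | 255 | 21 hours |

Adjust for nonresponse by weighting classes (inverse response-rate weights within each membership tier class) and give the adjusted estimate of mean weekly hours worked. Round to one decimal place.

Class response rates: Bronze 60/100 = 60%, Silver 52/260 = 20%, Gold 42/140 = 30%, Platinum 255/300 = 85%.
Each respondent's weight = sampled/responded in their class; summing within a class gives n_sampled, so:
  Bronze: 100 × 18.5 = 1850
  Silver: 260 × 30 = 7800
  Gold: 140 × 18 = 2520
  Platinum: 300 × 21 = 6300
Adjusted estimate = 18,470 / 800 = 23.0875 → 23.1.

23.1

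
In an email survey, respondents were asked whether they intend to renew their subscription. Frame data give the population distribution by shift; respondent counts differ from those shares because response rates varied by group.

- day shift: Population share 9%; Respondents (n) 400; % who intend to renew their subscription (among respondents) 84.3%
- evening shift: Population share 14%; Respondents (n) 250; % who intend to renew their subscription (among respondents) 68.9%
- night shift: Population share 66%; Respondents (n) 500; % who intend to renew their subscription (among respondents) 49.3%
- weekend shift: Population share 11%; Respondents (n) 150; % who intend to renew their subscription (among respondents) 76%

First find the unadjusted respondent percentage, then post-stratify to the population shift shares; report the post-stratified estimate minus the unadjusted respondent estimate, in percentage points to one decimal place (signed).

-8.8 percentage points

Without adjustment, the pooled respondent share is:
  (400/1300)×84.3 + (250/1300)×68.9 + (500/1300)×49.3 + (150/1300)×76 = 66.9192%
Reweighting by population shift shares:
  0.09×84.3 + 0.14×68.9 + 0.66×49.3 + 0.11×76 = 58.131%
Difference = 58.131 − 66.9192 = -8.7882 pp.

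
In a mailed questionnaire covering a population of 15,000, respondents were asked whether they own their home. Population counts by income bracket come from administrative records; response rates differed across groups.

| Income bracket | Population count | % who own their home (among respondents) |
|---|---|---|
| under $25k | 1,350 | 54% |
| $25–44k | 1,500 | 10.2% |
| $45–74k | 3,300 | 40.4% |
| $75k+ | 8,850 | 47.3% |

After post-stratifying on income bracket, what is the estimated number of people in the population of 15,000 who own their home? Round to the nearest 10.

Apply each group's respondent rate to its population count:
  under $25k: 1,350 × 54% = 729
  $25–44k: 1,500 × 10.2% = 153
  $45–74k: 3,300 × 40.4% = 1333.2
  $75k+: 8,850 × 47.3% = 4186.05
Estimated total = 6401.25 → 6,400.

6,400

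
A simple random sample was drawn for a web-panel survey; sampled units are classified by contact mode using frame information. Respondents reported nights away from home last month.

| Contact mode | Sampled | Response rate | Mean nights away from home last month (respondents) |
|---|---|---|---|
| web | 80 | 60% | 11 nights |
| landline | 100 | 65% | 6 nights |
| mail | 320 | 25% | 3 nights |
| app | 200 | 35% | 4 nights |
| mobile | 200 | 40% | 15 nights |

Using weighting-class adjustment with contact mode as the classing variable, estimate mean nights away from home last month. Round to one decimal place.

Inverse-response-rate weighting restores each class to its sampled count, so class totals weight by n_sampled:
  web: 80 × 11 = 880
  landline: 100 × 6 = 600
  mail: 320 × 3 = 960
  app: 200 × 4 = 800
  mobile: 200 × 15 = 3000
Adjusted estimate = 6240 / 900 = 6.93333 → 6.9.

6.9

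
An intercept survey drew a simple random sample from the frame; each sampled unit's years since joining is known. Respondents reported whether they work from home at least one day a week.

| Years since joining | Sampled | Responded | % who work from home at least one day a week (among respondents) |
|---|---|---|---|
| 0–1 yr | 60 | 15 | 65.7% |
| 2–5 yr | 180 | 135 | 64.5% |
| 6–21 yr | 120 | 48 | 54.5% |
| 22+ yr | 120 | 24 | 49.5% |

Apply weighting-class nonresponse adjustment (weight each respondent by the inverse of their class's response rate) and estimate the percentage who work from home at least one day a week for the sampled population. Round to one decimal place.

Class response rates: 0–1 yr 15/60 = 25%, 2–5 yr 135/180 = 75%, 6–21 yr 48/120 = 40%, 22+ yr 24/120 = 20%.
Weighting each respondent by the inverse class response rate inflates each class back to its sampled size, so the class weight is n_sampled:
  0–1 yr: 60 × 65.7 = 3942
  2–5 yr: 180 × 64.5 = 11,610
  6–21 yr: 120 × 54.5 = 6540
  22+ yr: 120 × 49.5 = 5940
Adjusted estimate = 28,032 / 480 = 58.4 → 58.4%.

58.4%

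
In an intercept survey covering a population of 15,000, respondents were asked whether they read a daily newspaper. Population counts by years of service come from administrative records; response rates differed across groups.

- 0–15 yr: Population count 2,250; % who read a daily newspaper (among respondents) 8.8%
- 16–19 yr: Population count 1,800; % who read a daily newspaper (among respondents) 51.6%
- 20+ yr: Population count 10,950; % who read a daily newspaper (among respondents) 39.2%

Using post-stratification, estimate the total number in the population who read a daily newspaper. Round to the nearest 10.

Apply each group's respondent rate to its population count:
  0–15 yr: 2,250 × 8.8% = 198
  16–19 yr: 1,800 × 51.6% = 928.8
  20+ yr: 10,950 × 39.2% = 4292.4
Estimated total = 5419.2 → 5,420.

5,420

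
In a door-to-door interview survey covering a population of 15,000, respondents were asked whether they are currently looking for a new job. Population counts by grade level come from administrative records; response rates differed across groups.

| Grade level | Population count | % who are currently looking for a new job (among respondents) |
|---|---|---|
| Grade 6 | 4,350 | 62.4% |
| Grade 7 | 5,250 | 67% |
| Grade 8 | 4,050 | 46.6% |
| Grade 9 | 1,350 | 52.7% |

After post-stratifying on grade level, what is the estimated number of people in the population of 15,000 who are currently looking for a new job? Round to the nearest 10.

8,830

Apply each group's respondent rate to its population count:
  Grade 6: 4,350 × 62.4% = 2714.4
  Grade 7: 5,250 × 67% = 3517.5
  Grade 8: 4,050 × 46.6% = 1887.3
  Grade 9: 1,350 × 52.7% = 711.45
Estimated total = 8830.65 → 8,830.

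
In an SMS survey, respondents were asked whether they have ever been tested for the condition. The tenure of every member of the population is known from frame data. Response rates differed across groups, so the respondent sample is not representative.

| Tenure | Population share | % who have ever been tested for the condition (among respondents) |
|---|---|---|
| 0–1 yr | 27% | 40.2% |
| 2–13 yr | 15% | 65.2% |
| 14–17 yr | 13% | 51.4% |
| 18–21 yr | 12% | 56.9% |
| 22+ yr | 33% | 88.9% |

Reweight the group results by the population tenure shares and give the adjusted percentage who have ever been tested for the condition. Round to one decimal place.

63.5%

Reweight to the known tenure distribution:
  0–1 yr: 0.27 × 40.2 = 10.854
  2–13 yr: 0.15 × 65.2 = 9.78
  14–17 yr: 0.13 × 51.4 = 6.682
  18–21 yr: 0.12 × 56.9 = 6.828
  22+ yr: 0.33 × 88.9 = 29.337
Post-stratified estimate = 63.481 → 63.5%.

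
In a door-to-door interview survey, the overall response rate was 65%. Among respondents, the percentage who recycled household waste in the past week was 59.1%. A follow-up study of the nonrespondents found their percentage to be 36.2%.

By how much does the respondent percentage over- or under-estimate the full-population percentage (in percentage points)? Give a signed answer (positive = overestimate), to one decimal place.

+8.0 percentage points

Nonresponse fraction = 1 − 0.65 = 0.35.
Bias = (nonresponse fraction) × (respondent percentage − nonrespondent percentage)
     = 0.35 × (59.1 − 36.2) = 0.35 × 22.9 = 8.015.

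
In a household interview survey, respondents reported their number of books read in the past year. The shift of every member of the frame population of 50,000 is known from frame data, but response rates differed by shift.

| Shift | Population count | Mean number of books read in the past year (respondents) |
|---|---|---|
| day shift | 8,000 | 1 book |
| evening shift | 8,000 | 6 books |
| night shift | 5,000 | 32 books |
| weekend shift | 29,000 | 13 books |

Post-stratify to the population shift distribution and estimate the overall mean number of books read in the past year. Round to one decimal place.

Post-stratification weights by population share, not respondent share:
  day shift: (8,000/50,000) × 1 = 0.16
  evening shift: (8,000/50,000) × 6 = 0.96
  night shift: (5,000/50,000) × 32 = 3.2
  weekend shift: (29,000/50,000) × 13 = 7.54
Post-stratified estimate = 11.86 → 11.9.

11.9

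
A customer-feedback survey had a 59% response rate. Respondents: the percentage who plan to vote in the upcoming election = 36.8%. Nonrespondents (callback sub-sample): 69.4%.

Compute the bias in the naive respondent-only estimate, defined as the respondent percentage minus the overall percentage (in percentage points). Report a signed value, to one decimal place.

Nonresponse fraction = 1 − 0.59 = 0.41.
Bias = (nonresponse fraction) × (respondent percentage − nonrespondent percentage)
     = 0.41 × (36.8 − 69.4) = 0.41 × -32.6 = -13.366.

-13.4 percentage points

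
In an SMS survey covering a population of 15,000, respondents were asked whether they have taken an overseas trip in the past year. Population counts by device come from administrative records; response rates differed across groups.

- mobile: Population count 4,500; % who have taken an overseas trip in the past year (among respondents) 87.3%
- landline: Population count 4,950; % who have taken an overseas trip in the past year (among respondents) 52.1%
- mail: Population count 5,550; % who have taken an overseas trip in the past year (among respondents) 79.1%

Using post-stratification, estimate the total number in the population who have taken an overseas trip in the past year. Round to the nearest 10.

Each cell contributes its population count × the respondent rate:
  mobile: 4,500 × 87.3% = 3928.5
  landline: 4,950 × 52.1% = 2578.95
  mail: 5,550 × 79.1% = 4390.05
Estimated total = 10897.5 → 10,900.

10,900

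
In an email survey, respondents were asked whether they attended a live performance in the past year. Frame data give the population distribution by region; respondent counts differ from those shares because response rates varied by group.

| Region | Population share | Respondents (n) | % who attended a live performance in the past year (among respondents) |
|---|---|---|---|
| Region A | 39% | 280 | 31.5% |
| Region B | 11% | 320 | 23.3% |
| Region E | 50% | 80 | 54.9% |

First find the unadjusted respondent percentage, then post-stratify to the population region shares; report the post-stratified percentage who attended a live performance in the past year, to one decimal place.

42.3%

Naive respondent-only estimate (weights = respondent counts):
  (280/680)×31.5 + (320/680)×23.3 + (80/680)×54.9 = 30.3941%
Reweighting by population region shares:
  0.39×31.5 + 0.11×23.3 + 0.5×54.9 = 42.298%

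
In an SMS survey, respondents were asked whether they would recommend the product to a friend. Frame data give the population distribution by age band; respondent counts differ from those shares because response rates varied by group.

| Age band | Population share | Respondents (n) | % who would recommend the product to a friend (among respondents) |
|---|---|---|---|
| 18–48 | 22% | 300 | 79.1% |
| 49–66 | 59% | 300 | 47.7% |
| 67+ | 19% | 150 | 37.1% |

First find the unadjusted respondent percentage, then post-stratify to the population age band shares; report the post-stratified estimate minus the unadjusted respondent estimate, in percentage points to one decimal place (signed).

Without adjustment, the pooled respondent share is:
  (300/750)×79.1 + (300/750)×47.7 + (150/750)×37.1 = 58.14%
Reweighting by population age band shares:
  0.22×79.1 + 0.59×47.7 + 0.19×37.1 = 52.594%
Difference = 52.594 − 58.14 = -5.546 pp.

-5.5 percentage points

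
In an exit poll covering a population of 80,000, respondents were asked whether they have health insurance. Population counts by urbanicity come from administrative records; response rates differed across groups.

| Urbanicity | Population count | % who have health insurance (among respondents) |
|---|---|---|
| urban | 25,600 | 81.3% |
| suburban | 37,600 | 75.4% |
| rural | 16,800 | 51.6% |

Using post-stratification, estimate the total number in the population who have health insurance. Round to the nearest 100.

Estimated count per cell = population count × respondent percentage:
  urban: 25,600 × 81.3% = 20812.8
  suburban: 37,600 × 75.4% = 28350.4
  rural: 16,800 × 51.6% = 8668.8
Estimated total = 57,832 → 57,800.

57,800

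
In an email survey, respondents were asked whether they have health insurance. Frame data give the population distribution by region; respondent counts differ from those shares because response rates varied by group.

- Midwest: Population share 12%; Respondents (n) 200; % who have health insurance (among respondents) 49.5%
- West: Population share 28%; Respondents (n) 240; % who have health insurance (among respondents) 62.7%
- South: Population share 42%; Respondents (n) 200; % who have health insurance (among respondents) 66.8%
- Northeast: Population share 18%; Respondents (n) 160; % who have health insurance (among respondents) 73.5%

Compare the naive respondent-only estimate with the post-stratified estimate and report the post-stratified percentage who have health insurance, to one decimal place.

Naive respondent-only estimate (weights = respondent counts):
  (200/800)×49.5 + (240/800)×62.7 + (200/800)×66.8 + (160/800)×73.5 = 62.585%
Post-stratifying to population shares instead:
  0.12×49.5 + 0.28×62.7 + 0.42×66.8 + 0.18×73.5 = 64.782%

64.8%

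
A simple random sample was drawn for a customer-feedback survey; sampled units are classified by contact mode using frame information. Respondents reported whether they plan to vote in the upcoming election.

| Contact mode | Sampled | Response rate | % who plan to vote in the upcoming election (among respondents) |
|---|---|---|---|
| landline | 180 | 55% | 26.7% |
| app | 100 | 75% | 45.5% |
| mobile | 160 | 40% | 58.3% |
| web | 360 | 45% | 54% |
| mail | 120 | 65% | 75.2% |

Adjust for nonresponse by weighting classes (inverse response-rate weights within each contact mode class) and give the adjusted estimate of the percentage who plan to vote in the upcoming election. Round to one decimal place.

With weight = n_sampled/n_responded per class, the weighted class total is n_sampled:
  landline: 180 × 26.7 = 4806
  app: 100 × 45.5 = 4550
  mobile: 160 × 58.3 = 9328
  web: 360 × 54 = 19,440
  mail: 120 × 75.2 = 9024
Adjusted estimate = 47,148 / 920 = 51.2478 → 51.2%.

51.2%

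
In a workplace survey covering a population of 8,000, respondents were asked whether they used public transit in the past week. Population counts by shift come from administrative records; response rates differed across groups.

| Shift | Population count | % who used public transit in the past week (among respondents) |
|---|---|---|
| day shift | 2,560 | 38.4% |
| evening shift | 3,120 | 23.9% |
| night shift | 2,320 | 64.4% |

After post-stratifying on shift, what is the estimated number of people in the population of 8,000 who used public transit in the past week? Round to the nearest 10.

Estimated count per cell = population count × respondent percentage:
  day shift: 2,560 × 38.4% = 983.04
  evening shift: 3,120 × 23.9% = 745.68
  night shift: 2,320 × 64.4% = 1494.08
Estimated total = 3222.8 → 3,220.

3,220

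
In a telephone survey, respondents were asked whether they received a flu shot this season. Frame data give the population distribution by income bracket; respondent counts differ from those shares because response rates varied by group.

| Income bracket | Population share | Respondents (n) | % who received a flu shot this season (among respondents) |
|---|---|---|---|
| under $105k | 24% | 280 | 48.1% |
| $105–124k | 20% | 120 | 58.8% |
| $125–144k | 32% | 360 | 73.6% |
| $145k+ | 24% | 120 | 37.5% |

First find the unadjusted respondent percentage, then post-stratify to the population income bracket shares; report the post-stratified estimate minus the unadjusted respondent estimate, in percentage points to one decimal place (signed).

Unadjusted (pooled respondent) estimate weights by respondent counts:
  (280/880)×48.1 + (120/880)×58.8 + (360/880)×73.6 + (120/880)×37.5 = 58.5455%
Post-stratifying to population shares instead:
  0.24×48.1 + 0.2×58.8 + 0.32×73.6 + 0.24×37.5 = 55.856%
Difference = 55.856 − 58.5455 = -2.6895 pp.

-2.7 percentage points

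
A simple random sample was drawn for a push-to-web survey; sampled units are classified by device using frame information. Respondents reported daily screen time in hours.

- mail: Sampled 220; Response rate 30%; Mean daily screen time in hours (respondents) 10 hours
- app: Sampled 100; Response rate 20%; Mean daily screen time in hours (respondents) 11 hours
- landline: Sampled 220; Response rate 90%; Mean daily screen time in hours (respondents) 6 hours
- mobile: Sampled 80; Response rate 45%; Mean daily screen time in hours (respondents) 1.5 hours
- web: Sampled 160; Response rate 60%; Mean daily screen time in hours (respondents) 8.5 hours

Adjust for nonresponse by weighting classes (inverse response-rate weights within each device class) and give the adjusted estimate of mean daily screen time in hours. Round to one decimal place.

Each respondent's weight = sampled/responded in their class; summing within a class gives n_sampled, so:
  mail: 220 × 10 = 2200
  app: 100 × 11 = 1100
  landline: 220 × 6 = 1320
  mobile: 80 × 1.5 = 120
  web: 160 × 8.5 = 1360
Adjusted estimate = 6100 / 780 = 7.82051 → 7.8.

7.8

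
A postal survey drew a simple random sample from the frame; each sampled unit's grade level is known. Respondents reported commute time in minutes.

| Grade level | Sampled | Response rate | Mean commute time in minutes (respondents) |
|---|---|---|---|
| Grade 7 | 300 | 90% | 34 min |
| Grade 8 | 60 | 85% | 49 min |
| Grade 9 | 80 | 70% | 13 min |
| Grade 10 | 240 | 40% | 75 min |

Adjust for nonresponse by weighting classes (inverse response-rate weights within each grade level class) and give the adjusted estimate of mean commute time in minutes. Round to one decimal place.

47.3

Inverse-response-rate weighting restores each class to its sampled count, so class totals weight by n_sampled:
  Grade 7: 300 × 34 = 10,200
  Grade 8: 60 × 49 = 2940
  Grade 9: 80 × 13 = 1040
  Grade 10: 240 × 75 = 18,000
Adjusted estimate = 32,180 / 680 = 47.3235 → 47.3.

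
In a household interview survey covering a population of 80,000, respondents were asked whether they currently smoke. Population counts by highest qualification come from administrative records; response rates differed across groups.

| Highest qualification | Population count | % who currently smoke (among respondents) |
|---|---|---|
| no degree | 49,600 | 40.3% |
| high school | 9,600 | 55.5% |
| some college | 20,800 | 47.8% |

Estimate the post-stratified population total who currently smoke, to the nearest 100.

35,300

Estimated count per cell = population count × respondent percentage:
  no degree: 49,600 × 40.3% = 19988.8
  high school: 9,600 × 55.5% = 5328
  some college: 20,800 × 47.8% = 9942.4
Estimated total = 35259.2 → 35,300.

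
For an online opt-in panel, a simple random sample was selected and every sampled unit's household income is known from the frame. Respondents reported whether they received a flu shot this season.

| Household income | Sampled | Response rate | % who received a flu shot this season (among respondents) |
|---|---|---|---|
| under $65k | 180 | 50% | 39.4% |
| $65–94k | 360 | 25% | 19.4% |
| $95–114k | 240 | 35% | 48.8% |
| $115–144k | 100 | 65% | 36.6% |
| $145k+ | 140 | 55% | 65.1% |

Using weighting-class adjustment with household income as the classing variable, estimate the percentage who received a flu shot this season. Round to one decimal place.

37.8%

Inverse-response-rate weighting restores each class to its sampled count, so class totals weight by n_sampled:
  under $65k: 180 × 39.4 = 7092
  $65–94k: 360 × 19.4 = 6984
  $95–114k: 240 × 48.8 = 11,712
  $115–144k: 100 × 36.6 = 3660
  $145k+: 140 × 65.1 = 9114
Adjusted estimate = 38,562 / 1,020 = 37.8059 → 37.8%.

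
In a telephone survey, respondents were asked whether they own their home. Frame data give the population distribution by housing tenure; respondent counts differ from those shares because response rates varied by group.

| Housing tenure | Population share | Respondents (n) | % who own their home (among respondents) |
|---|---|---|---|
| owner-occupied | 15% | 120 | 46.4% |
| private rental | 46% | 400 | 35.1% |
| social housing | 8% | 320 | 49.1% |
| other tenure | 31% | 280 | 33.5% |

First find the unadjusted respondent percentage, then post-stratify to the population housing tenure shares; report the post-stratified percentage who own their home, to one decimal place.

37.4%

Without adjustment, the pooled respondent share is:
  (120/1120)×46.4 + (400/1120)×35.1 + (320/1120)×49.1 + (280/1120)×33.5 = 39.9107%
Reweighting by population housing tenure shares:
  0.15×46.4 + 0.46×35.1 + 0.08×49.1 + 0.31×33.5 = 37.419%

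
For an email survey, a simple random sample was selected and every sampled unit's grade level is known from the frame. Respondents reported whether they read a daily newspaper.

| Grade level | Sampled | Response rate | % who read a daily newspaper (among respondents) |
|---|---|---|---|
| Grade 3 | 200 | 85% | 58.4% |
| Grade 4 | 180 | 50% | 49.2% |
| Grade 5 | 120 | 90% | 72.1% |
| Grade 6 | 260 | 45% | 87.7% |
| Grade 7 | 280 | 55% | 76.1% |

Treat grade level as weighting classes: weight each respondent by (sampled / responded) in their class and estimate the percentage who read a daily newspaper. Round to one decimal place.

Each respondent's weight = sampled/responded in their class; summing within a class gives n_sampled, so:
  Grade 3: 200 × 58.4 = 11,680
  Grade 4: 180 × 49.2 = 8856
  Grade 5: 120 × 72.1 = 8652
  Grade 6: 260 × 87.7 = 22,802
  Grade 7: 280 × 76.1 = 21,308
Adjusted estimate = 73,298 / 1,040 = 70.4788 → 70.5%.

70.5%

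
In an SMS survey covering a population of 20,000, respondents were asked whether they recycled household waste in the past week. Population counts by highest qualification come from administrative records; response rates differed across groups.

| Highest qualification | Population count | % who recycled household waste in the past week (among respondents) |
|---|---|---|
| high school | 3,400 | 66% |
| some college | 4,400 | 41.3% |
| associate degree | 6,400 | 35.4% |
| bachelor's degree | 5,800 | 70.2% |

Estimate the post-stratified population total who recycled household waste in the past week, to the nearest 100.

Each cell contributes its population count × the respondent rate:
  high school: 3,400 × 66% = 2244
  some college: 4,400 × 41.3% = 1817.2
  associate degree: 6,400 × 35.4% = 2265.6
  bachelor's degree: 5,800 × 70.2% = 4071.6
Estimated total = 10398.4 → 10,400.

10,400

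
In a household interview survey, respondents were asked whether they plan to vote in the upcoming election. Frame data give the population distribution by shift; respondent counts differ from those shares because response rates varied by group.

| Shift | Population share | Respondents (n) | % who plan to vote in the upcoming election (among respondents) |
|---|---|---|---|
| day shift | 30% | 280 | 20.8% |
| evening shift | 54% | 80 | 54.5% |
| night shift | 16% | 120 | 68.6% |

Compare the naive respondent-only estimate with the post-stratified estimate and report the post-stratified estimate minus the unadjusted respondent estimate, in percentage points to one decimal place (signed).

Without adjustment, the pooled respondent share is:
  (280/480)×20.8 + (80/480)×54.5 + (120/480)×68.6 = 38.3667%
Post-stratifying to population shares instead:
  0.3×20.8 + 0.54×54.5 + 0.16×68.6 = 46.646%
Difference = 46.646 − 38.3667 = 8.2793 pp.

+8.3 percentage points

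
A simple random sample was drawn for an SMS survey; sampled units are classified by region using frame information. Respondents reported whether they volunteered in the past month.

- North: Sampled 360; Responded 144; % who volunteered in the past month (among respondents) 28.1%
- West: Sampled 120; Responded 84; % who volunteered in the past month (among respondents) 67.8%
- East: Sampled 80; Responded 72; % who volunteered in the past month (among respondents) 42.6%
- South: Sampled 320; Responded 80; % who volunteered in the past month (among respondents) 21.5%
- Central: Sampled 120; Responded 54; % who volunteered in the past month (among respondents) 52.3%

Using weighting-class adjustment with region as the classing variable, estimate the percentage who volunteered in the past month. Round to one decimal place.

Class response rates: North 144/360 = 40%, West 84/120 = 70%, East 72/80 = 90%, South 80/320 = 25%, Central 54/120 = 45%.
Weighting each respondent by the inverse class response rate inflates each class back to its sampled size, so the class weight is n_sampled:
  North: 360 × 28.1 = 10,116
  West: 120 × 67.8 = 8136
  East: 80 × 42.6 = 3408
  South: 320 × 21.5 = 6880
  Central: 120 × 52.3 = 6276
Adjusted estimate = 34,816 / 1,000 = 34.816 → 34.8%.

34.8%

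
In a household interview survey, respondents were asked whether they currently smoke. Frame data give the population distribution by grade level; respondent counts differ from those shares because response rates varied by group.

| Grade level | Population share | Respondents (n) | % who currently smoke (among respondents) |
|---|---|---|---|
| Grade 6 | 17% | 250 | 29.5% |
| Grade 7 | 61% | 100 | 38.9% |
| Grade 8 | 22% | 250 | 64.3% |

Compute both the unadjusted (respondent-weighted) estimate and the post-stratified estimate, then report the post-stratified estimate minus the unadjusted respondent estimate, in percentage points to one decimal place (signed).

-2.7 percentage points

Without adjustment, the pooled respondent share is:
  (250/600)×29.5 + (100/600)×38.9 + (250/600)×64.3 = 45.5667%
Post-stratifying to population shares instead:
  0.17×29.5 + 0.61×38.9 + 0.22×64.3 = 42.89%
Difference = 42.89 − 45.5667 = -2.6767 pp.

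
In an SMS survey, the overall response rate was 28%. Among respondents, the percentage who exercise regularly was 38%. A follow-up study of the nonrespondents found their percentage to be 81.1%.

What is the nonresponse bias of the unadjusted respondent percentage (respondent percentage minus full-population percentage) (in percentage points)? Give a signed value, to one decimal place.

-31.0 percentage points

Nonresponse fraction = 1 − 0.28 = 0.72.
Bias = (nonresponse fraction) × (respondent percentage − nonrespondent percentage)
     = 0.72 × (38 − 81.1) = 0.72 × -43.1 = -31.032.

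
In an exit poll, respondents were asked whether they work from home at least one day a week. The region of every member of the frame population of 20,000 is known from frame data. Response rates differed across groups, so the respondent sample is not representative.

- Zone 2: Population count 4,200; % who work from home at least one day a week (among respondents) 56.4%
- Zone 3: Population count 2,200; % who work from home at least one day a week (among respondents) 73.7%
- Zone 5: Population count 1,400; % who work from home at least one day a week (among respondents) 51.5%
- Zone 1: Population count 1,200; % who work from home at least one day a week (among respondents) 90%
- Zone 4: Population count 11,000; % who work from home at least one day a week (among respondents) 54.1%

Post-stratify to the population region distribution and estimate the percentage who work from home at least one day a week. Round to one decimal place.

Each cell contributes population-share × respondent value:
  Zone 2: (4,200/20,000) × 56.4 = 11.844
  Zone 3: (2,200/20,000) × 73.7 = 8.107
  Zone 5: (1,400/20,000) × 51.5 = 3.605
  Zone 1: (1,200/20,000) × 90 = 5.4
  Zone 4: (11,000/20,000) × 54.1 = 29.755
Post-stratified estimate = 58.711 → 58.7%.

58.7%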